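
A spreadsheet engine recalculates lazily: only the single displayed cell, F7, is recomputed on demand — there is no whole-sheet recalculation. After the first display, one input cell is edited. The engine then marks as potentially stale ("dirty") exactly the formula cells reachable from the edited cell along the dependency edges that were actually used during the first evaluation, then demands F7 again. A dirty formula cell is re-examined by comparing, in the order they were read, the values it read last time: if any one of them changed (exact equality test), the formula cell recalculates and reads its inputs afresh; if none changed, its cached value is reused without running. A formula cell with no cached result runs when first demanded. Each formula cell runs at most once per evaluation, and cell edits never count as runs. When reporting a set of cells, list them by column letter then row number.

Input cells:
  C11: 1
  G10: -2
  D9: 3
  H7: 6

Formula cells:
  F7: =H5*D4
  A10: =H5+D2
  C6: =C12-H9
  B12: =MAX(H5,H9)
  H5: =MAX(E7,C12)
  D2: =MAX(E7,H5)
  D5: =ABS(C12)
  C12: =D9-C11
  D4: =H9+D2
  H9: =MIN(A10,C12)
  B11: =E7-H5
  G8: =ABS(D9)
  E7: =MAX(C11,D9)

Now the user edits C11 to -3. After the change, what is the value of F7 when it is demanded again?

First evaluation (everything demanded from the output):
  C12 = 3 - 1 = 2
  E7 = MAX(1, 3) = 3
  H5 = MAX(3, 2) = 3
  D2 = MAX(3, 3) = 3
  A10 = 3 + 3 = 6
  H9 = MIN(6, 2) = 2
  D4 = 2 + 3 = 5
  F7 = 3 * 5 = 15

Propagation after the edit:
  C12: runs — C11 1->-3; result 6.
  E7: runs — C11 1->-3; result 3 (same value as before).
  H5: runs — C12 2->6; result 6.
  D2: runs — H5 3->6; result 6.
  A10: runs — H5 3->6; D2 3->6; result 12.
  H9: runs — A10 6->12; C12 2->6; result 6.
  D4: runs — H9 2->6; D2 3->6; result 12.
  F7: runs — H5 3->6; D4 5->12; result 72.

New value of F7: 72.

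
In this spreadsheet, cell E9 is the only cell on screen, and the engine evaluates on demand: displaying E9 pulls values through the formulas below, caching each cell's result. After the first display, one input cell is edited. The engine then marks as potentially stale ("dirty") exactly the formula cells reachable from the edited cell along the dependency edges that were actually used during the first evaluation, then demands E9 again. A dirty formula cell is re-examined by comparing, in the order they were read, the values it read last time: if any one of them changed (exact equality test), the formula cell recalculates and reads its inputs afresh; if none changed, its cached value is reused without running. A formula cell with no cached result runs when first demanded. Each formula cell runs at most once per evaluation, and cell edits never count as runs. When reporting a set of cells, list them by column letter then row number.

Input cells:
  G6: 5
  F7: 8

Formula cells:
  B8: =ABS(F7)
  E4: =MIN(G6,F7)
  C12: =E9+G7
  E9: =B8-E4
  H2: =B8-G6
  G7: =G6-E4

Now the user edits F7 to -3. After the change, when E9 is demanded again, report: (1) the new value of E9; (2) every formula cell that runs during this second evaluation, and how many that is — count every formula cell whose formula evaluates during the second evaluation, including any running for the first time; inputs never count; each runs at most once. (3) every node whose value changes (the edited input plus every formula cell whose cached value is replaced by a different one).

E9 now evaluates to 6.
Run set: B8, E4, E9 (3 run).
Changed values: B8, E4, E9, F7.

Initial pass — values computed on the first demand:
  B8 = ABS(8) = 8
  E4 = MIN(5, 8) = 5
  E9 = 8 - 5 = 3

Second demand — change propagation:
  B8: re-runs because F7 8->-3; new result 3.
  E4: re-runs because F7 8->-3; new result -3.
  E9: re-runs because B8 8->3; E4 5->-3; new result 6.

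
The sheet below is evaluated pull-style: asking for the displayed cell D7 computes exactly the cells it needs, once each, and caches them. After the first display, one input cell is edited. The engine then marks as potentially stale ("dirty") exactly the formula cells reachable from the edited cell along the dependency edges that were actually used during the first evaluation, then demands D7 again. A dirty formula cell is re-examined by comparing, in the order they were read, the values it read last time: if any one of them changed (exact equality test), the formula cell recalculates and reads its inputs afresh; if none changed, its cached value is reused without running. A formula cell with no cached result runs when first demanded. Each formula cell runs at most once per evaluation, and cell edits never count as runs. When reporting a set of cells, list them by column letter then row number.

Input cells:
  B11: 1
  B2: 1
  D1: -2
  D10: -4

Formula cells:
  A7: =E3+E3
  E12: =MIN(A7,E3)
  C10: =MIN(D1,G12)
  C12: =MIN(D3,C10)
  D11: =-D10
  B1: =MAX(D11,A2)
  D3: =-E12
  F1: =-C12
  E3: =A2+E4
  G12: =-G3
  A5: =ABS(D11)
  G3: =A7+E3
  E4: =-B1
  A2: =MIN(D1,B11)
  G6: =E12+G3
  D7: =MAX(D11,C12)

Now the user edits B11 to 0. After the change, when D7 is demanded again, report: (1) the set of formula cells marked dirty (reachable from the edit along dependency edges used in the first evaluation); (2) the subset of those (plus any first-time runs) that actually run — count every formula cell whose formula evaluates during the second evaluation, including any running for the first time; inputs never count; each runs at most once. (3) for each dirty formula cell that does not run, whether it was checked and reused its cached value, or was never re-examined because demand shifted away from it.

First demand of the output computes:
  A2 = MIN(-2, 1) = -2
  D11 = -(-4) = 4
  B1 = MAX(4, -2) = 4
  E4 = -(4) = -4
  E3 = -2 + -4 = -6
  A7 = -6 + -6 = -12
  E12 = MIN(-12, -6) = -12
  D3 = -(-12) = 12
  G3 = -12 + -6 = -18
  G12 = -(-18) = 18
  C10 = MIN(-2, 18) = -2
  C12 = MIN(12, -2) = -2
  D7 = MAX(4, -2) = 4

After the edit, cleaning proceeds:
  A2: a read changed (B11 1->0) — executes, giving -2 — identical to its old value.
  B1: dirty, but its reads are unchanged (D11 unchanged, A2 unchanged); cached 4 stands.
  E4: dirty, but its reads are unchanged (B1 unchanged); cached -4 stands.
  E3: dirty, but its reads are unchanged (A2 unchanged, E4 unchanged); cached -6 stands.
  A7: dirty, but its reads are unchanged (E3 unchanged, E3 unchanged); cached -12 stands.
  E12: dirty, but its reads are unchanged (A7 unchanged, E3 unchanged); cached -12 stands.
  D3: dirty, but its reads are unchanged (E12 unchanged); cached 12 stands.
  G3: dirty, but its reads are unchanged (A7 unchanged, E3 unchanged); cached -18 stands.
  G12: dirty, but its reads are unchanged (G3 unchanged); cached 18 stands.
  C10: dirty, but its reads are unchanged (D1 unchanged, G12 unchanged); cached -2 stands.
  C12: dirty, but its reads are unchanged (D3 unchanged, C10 unchanged); cached -2 stands.
  D7: dirty, but its reads are unchanged (D11 unchanged, C12 unchanged); cached 4 stands.

Note the absorption at A2: it re-runs yet its value is the same, leaving the output's value untouched.

The edit dirties: A2, A7, B1, C10, C12, D3, D7, E3, E4, E12, G3, G12.
1 formula cells run: A2.
Cache hits after checking: A7, B1, C10, C12, D3, D7, E3, E4, E12, G3, G12.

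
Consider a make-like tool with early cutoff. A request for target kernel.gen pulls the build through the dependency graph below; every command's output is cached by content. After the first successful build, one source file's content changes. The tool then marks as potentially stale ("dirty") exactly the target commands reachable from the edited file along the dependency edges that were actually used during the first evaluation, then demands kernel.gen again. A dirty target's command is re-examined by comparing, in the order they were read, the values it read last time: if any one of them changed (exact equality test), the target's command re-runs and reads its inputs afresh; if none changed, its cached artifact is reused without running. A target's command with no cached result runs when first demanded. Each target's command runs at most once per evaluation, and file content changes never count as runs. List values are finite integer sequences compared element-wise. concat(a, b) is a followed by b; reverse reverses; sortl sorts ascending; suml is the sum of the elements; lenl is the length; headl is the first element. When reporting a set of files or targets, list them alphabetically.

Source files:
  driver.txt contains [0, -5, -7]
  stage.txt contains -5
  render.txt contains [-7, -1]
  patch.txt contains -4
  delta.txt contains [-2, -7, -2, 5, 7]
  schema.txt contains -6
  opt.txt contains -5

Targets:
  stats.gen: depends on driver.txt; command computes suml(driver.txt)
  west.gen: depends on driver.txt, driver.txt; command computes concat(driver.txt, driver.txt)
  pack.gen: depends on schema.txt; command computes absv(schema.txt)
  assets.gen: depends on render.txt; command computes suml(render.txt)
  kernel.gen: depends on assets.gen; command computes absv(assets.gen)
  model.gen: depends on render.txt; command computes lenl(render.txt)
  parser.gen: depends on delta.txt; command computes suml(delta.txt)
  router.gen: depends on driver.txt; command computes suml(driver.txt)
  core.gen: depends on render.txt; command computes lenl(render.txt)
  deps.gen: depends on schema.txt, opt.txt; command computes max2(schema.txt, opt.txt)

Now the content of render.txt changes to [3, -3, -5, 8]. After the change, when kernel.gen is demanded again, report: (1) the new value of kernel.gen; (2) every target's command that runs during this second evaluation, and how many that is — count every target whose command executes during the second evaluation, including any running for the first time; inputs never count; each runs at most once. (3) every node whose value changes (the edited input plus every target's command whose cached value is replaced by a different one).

Demanding kernel.gen again yields 3.
2 target commands run: assets.gen, kernel.gen.
The nodes whose values change: assets.gen, kernel.gen, render.txt.

First demand of the output computes:
  assets.gen = suml([-7, -1]) = -8
  kernel.gen = absv(-8) = 8

After the edit, cleaning proceeds:
  assets.gen: a read changed (render.txt [-7, -1]->[3, -3, -5, 8]) — executes, giving 3.
  kernel.gen: a read changed (assets.gen -8->3) — executes, giving 3.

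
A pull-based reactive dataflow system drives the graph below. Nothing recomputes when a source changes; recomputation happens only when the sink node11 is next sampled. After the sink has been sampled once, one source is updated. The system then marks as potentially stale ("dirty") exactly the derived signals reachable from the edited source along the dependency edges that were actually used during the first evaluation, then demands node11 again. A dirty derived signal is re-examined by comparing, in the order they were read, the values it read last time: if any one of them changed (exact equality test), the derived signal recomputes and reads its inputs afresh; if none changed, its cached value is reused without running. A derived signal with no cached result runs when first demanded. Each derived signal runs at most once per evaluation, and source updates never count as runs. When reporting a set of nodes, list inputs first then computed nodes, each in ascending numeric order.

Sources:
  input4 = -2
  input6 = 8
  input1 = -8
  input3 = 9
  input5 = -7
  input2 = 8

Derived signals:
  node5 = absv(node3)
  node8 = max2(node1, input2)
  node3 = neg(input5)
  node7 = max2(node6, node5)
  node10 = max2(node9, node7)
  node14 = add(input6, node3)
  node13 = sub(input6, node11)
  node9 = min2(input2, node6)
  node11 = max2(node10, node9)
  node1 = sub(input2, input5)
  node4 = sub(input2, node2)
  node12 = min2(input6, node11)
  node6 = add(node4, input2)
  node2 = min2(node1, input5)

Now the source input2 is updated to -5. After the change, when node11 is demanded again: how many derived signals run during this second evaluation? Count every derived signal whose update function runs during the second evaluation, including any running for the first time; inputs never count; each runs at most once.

Derived signals that run: node1, node2, node4, node6, node7, node9, node10, node11 — 8 in total.

First evaluation (everything demanded from the output):
  node1 = sub(8, -7) = 15
  node2 = min2(15, -7) = -7
  node3 = neg(-7) = 7
  node4 = sub(8, -7) = 15
  node5 = absv(7) = 7
  node6 = add(15, 8) = 23
  node7 = max2(23, 7) = 23
  node9 = min2(8, 23) = 8
  node10 = max2(8, 23) = 23
  node11 = max2(23, 8) = 23

Propagation after the edit:
  node1: runs — input2 8->-5; result 2.
  node2: runs — node1 15->2; result -7 (same value as before).
  node4: runs — input2 8->-5; result 2.
  node6: runs — node4 15->2; input2 8->-5; result -3.
  node7: runs — node6 23->-3; result 7.
  node9: runs — input2 8->-5; node6 23->-3; result -5.
  node10: runs — node9 8->-5; node7 23->7; result 7.
  node11: runs — node10 23->7; node9 8->-5; result 7.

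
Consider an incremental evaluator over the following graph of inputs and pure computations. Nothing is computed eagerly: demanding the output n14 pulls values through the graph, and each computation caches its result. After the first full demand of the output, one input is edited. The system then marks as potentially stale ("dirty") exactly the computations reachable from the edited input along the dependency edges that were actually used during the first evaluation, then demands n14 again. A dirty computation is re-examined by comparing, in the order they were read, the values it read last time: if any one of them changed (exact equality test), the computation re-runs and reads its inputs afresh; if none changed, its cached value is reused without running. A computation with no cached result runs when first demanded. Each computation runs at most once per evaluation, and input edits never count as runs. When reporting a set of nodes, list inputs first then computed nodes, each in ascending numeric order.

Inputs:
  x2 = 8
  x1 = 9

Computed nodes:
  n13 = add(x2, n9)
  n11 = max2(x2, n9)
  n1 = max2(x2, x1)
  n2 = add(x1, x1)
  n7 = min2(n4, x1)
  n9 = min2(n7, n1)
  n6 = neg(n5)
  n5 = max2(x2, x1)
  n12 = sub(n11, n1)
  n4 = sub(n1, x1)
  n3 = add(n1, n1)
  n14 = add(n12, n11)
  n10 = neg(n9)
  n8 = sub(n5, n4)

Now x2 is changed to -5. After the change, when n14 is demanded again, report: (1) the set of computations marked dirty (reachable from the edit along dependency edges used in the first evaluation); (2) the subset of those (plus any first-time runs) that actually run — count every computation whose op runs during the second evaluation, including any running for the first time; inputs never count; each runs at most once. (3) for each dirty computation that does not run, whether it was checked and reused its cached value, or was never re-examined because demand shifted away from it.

Dirty set: n1, n4, n7, n9, n11, n12, n14.
Run set: n1, n11, n12, n14 (4 run).
Re-examined without running (cache reused): n4, n7, n9.
The important point: at n4 every value read last time is unchanged, so the dirty flag clears without a run.

Initial pass — values computed on the first demand:
  n1 = max2(8, 9) = 9
  n4 = sub(9, 9) = 0
  n7 = min2(0, 9) = 0
  n9 = min2(0, 9) = 0
  n11 = max2(8, 0) = 8
  n12 = sub(8, 9) = -1
  n14 = add(-1, 8) = 7

Second demand — change propagation:
  n1: re-runs because x2 8->-5; new result 9 (unchanged).
  n4: re-examined; everything it read last time is the same (n1 unchanged, x1 unchanged) — cache 0 kept, no run.
  n7: re-examined; everything it read last time is the same (n4 unchanged, x1 unchanged) — cache 0 kept, no run.
  n9: re-examined; everything it read last time is the same (n7 unchanged, n1 unchanged) — cache 0 kept, no run.
  n11: re-runs because x2 8->-5; new result 0.
  n12: re-runs because n11 8->0; new result -9.
  n14: re-runs because n12 -1->-9; n11 8->0; new result -9.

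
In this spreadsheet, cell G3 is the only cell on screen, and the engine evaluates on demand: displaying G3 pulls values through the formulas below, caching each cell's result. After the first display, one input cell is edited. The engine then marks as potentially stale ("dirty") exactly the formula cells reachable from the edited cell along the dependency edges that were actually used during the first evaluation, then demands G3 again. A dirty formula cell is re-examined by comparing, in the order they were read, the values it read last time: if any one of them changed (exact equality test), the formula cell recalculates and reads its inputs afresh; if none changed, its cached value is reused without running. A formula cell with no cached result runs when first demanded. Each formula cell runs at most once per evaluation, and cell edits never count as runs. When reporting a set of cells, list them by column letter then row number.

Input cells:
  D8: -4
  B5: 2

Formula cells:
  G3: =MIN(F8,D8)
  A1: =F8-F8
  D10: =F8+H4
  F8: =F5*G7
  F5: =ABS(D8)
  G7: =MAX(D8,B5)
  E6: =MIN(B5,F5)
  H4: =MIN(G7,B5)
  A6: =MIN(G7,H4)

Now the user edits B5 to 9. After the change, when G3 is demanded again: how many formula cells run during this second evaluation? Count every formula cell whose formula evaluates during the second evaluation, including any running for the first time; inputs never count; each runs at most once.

Initial pass — values computed on the first demand:
  F5 = ABS(-4) = 4
  G7 = MAX(-4, 2) = 2
  F8 = 4 * 2 = 8
  G3 = MIN(8, -4) = -4

Second demand — change propagation:
  G7: re-runs because B5 2->9; new result 9.
  F8: re-runs because G7 2->9; new result 36.
  G3: re-runs because F8 8->36; new result -4 (unchanged).

Run set: F8, G3, G7 (3 run).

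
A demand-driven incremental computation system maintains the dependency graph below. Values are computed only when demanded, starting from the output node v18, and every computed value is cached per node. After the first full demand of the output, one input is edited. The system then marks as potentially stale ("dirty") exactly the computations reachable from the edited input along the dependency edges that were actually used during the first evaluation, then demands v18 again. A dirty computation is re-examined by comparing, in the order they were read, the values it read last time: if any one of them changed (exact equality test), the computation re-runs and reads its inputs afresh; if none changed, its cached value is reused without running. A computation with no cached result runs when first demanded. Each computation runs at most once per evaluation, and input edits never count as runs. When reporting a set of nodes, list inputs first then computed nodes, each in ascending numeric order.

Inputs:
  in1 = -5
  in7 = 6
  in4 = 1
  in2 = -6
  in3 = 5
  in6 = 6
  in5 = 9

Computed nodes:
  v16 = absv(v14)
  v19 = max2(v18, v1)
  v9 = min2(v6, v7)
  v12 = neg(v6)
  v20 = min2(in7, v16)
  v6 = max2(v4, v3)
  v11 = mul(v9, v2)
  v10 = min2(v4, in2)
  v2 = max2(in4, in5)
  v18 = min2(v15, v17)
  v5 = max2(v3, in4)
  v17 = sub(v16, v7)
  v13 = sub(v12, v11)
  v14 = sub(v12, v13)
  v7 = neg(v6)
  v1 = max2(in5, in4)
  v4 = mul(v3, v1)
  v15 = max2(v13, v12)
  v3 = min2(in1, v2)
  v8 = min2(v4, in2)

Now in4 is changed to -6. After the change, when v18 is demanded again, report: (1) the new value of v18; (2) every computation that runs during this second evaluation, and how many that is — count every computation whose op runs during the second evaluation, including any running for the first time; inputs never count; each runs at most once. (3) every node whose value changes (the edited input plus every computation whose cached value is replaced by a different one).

New value of v18: 40.
Computations that run: v1, v2 — 2 in total.
Values that change: in4.
Key observation: the cutoff stops propagation at v3 — its inputs' values are unchanged, so it reuses its cache.

First evaluation (everything demanded from the output):
  v1 = max2(9, 1) = 9
  v2 = max2(1, 9) = 9
  v3 = min2(-5, 9) = -5
  v4 = mul(-5, 9) = -45
  v6 = max2(-45, -5) = -5
  v7 = neg(-5) = 5
  v9 = min2(-5, 5) = -5
  v11 = mul(-5, 9) = -45
  v12 = neg(-5) = 5
  v13 = sub(5, -45) = 50
  v14 = sub(5, 50) = -45
  v15 = max2(50, 5) = 50
  v16 = absv(-45) = 45
  v17 = sub(45, 5) = 40
  v18 = min2(50, 40) = 40

Propagation after the edit:
  v1: runs — in4 1->-6; result 9 (same value as before).
  v2: runs — in4 1->-6; result 9 (same value as before).
  v3: checked — values it read are unchanged (in1 unchanged, v2 unchanged); reused cached -5 without running.
  v4: checked — values it read are unchanged (v3 unchanged, v1 unchanged); reused cached -45 without running.
  v6: checked — values it read are unchanged (v4 unchanged, v3 unchanged); reused cached -5 without running.
  v7: checked — values it read are unchanged (v6 unchanged); reused cached 5 without running.
  v9: checked — values it read are unchanged (v6 unchanged, v7 unchanged); reused cached -5 without running.
  v11: checked — values it read are unchanged (v9 unchanged, v2 unchanged); reused cached -45 without running.
  v12: checked — values it read are unchanged (v6 unchanged); reused cached 5 without running.
  v13: checked — values it read are unchanged (v12 unchanged, v11 unchanged); reused cached 50 without running.
  v14: checked — values it read are unchanged (v12 unchanged, v13 unchanged); reused cached -45 without running.
  v15: checked — values it read are unchanged (v13 unchanged, v12 unchanged); reused cached 50 without running.
  v16: checked — values it read are unchanged (v14 unchanged); reused cached 45 without running.
  v17: checked — values it read are unchanged (v16 unchanged, v7 unchanged); reused cached 40 without running.
  v18: checked — values it read are unchanged (v15 unchanged, v17 unchanged); reused cached 40 without running.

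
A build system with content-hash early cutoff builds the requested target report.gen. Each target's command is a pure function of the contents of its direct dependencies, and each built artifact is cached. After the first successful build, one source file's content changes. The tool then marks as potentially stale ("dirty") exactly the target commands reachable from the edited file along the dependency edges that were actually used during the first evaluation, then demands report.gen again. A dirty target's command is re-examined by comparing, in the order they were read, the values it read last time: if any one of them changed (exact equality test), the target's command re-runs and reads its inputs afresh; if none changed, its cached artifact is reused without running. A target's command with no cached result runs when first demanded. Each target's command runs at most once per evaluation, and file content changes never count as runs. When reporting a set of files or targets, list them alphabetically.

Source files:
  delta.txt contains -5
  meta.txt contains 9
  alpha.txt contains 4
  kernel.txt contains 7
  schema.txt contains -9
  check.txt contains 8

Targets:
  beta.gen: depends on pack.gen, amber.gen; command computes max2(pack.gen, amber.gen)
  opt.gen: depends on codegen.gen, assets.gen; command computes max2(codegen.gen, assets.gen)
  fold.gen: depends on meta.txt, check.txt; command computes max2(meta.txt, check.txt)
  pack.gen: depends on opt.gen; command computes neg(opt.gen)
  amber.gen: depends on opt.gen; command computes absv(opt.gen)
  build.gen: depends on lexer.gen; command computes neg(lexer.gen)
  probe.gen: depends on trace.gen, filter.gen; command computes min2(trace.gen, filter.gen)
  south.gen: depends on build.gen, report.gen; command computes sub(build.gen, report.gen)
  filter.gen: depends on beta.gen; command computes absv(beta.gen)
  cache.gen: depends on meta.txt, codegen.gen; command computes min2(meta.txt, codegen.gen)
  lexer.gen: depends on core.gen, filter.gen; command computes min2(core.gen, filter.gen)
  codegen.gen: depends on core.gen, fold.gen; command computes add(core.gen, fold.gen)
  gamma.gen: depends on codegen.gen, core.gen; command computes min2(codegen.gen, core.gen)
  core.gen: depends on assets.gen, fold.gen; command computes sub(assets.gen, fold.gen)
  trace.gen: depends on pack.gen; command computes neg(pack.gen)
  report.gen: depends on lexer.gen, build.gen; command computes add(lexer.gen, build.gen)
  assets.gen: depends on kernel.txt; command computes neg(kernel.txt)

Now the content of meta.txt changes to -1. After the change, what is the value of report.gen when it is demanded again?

New value of report.gen: 0.
Key observation: the cutoff stops propagation at opt.gen — its inputs' values are unchanged, so it reuses its cache.

First evaluation (everything demanded from the output):
  assets.gen = neg(7) = -7
  fold.gen = max2(9, 8) = 9
  core.gen = sub(-7, 9) = -16
  codegen.gen = add(-16, 9) = -7
  opt.gen = max2(-7, -7) = -7
  amber.gen = absv(-7) = 7
  pack.gen = neg(-7) = 7
  beta.gen = max2(7, 7) = 7
  filter.gen = absv(7) = 7
  lexer.gen = min2(-16, 7) = -16
  build.gen = neg(-16) = 16
  report.gen = add(-16, 16) = 0

Propagation after the edit:
  fold.gen: runs — meta.txt 9->-1; result 8.
  core.gen: runs — fold.gen 9->8; result -15.
  codegen.gen: runs — core.gen -16->-15; fold.gen 9->8; result -7 (same value as before).
  opt.gen: checked — values it read are unchanged (codegen.gen unchanged, assets.gen unchanged); reused cached -7 without running.
  amber.gen: checked — values it read are unchanged (opt.gen unchanged); reused cached 7 without running.
  pack.gen: checked — values it read are unchanged (opt.gen unchanged); reused cached 7 without running.
  beta.gen: checked — values it read are unchanged (pack.gen unchanged, amber.gen unchanged); reused cached 7 without running.
  filter.gen: checked — values it read are unchanged (beta.gen unchanged); reused cached 7 without running.
  lexer.gen: runs — core.gen -16->-15; result -15.
  build.gen: runs — lexer.gen -16->-15; result 15.
  report.gen: runs — lexer.gen -16->-15; build.gen 16->15; result 0 (same value as before).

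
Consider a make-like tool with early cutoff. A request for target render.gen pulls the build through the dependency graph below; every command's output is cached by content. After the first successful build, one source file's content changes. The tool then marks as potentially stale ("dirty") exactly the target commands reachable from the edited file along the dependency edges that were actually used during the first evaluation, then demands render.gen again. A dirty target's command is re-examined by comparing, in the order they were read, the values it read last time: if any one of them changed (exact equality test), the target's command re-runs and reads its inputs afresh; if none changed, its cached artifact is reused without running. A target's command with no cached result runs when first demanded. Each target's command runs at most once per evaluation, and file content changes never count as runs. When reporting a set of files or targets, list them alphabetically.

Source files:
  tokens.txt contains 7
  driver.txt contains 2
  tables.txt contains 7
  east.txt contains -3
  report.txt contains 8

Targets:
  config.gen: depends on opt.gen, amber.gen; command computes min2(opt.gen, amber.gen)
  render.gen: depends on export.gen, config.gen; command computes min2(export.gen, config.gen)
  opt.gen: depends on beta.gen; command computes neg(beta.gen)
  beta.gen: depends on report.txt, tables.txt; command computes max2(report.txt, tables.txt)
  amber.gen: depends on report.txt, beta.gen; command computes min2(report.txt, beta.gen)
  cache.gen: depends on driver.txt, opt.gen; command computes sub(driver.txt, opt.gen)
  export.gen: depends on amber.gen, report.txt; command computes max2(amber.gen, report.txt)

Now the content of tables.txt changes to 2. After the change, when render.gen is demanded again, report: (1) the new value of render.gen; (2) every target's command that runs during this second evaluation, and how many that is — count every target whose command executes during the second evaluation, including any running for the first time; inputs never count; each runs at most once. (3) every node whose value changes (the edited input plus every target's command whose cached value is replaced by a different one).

First demand of the output computes:
  beta.gen = max2(8, 7) = 8
  amber.gen = min2(8, 8) = 8
  export.gen = max2(8, 8) = 8
  opt.gen = neg(8) = -8
  config.gen = min2(-8, 8) = -8
  render.gen = min2(8, -8) = -8

After the edit, cleaning proceeds:
  beta.gen: a read changed (tables.txt 7->2) — executes, giving 8 — identical to its old value.
  amber.gen: dirty, but its reads are unchanged (report.txt unchanged, beta.gen unchanged); cached 8 stands.
  export.gen: dirty, but its reads are unchanged (amber.gen unchanged, report.txt unchanged); cached 8 stands.
  opt.gen: dirty, but its reads are unchanged (beta.gen unchanged); cached -8 stands.
  config.gen: dirty, but its reads are unchanged (opt.gen unchanged, amber.gen unchanged); cached -8 stands.
  render.gen: dirty, but its reads are unchanged (export.gen unchanged, config.gen unchanged); cached -8 stands.

Note the absorption at beta.gen: it re-runs yet its value is the same, leaving the output's value untouched.

Demanding render.gen again yields -8.
1 target commands run: beta.gen.
The nodes whose values change: tables.txt.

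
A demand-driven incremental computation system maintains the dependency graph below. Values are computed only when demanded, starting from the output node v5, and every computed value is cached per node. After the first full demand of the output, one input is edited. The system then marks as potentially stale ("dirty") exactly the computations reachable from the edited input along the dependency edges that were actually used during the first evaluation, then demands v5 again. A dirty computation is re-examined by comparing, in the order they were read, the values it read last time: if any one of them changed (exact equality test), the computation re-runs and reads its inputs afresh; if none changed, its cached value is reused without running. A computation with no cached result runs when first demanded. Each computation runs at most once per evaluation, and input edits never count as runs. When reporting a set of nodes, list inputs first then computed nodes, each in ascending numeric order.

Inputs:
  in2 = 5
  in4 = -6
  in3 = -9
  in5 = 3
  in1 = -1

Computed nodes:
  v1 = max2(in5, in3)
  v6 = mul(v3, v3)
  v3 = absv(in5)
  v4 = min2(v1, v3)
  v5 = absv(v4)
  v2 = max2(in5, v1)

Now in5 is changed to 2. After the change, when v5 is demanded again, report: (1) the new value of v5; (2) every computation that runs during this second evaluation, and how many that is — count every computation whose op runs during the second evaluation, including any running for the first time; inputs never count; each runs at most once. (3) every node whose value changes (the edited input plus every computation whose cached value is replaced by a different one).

First evaluation (everything demanded from the output):
  v1 = max2(3, -9) = 3
  v3 = absv(3) = 3
  v4 = min2(3, 3) = 3
  v5 = absv(3) = 3

Propagation after the edit:
  v1: runs — in5 3->2; result 2.
  v3: runs — in5 3->2; result 2.
  v4: runs — v1 3->2; v3 3->2; result 2.
  v5: runs — v4 3->2; result 2.

New value of v5: 2.
Computations that run: v1, v3, v4, v5 — 4 in total.
Values that change: in5, v1, v3, v4, v5.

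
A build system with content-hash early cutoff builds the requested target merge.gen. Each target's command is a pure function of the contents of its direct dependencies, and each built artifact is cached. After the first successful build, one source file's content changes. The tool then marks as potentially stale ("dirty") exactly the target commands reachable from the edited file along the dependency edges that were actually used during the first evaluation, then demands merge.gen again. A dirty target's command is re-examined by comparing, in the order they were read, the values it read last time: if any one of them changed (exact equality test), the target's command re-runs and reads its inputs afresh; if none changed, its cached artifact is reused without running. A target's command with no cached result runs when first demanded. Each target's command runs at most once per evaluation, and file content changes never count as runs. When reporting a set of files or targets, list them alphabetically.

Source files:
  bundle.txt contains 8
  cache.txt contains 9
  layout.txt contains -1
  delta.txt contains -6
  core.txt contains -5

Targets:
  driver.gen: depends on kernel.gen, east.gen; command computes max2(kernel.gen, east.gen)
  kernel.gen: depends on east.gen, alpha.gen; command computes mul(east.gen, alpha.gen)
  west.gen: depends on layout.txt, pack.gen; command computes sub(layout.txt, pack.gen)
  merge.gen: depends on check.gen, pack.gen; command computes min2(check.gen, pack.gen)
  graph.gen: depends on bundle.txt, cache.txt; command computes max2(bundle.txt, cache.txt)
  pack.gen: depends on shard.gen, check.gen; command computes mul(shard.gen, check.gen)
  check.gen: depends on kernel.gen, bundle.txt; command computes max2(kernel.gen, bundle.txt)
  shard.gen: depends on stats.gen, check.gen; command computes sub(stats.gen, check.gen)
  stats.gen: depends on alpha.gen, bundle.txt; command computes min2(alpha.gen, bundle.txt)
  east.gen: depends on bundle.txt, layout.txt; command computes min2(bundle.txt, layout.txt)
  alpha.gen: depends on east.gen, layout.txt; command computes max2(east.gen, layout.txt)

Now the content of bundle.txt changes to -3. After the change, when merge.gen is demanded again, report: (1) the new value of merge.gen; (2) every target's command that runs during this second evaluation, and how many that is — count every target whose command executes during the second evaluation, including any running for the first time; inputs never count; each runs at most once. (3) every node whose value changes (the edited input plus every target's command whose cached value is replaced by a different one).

First evaluation (everything demanded from the output):
  east.gen = min2(8, -1) = -1
  alpha.gen = max2(-1, -1) = -1
  kernel.gen = mul(-1, -1) = 1
  check.gen = max2(1, 8) = 8
  stats.gen = min2(-1, 8) = -1
  shard.gen = sub(-1, 8) = -9
  pack.gen = mul(-9, 8) = -72
  merge.gen = min2(8, -72) = -72

Propagation after the edit:
  east.gen: runs — bundle.txt 8->-3; result -3.
  alpha.gen: runs — east.gen -1->-3; result -1 (same value as before).
  kernel.gen: runs — east.gen -1->-3; result 3.
  check.gen: runs — kernel.gen 1->3; bundle.txt 8->-3; result 3.
  stats.gen: runs — bundle.txt 8->-3; result -3.
  shard.gen: runs — stats.gen -1->-3; check.gen 8->3; result -6.
  pack.gen: runs — shard.gen -9->-6; check.gen 8->3; result -18.
  merge.gen: runs — check.gen 8->3; pack.gen -72->-18; result -18.

New value of merge.gen: -18.
Target commands that run: alpha.gen, check.gen, east.gen, kernel.gen, merge.gen, pack.gen, shard.gen, stats.gen — 8 in total.
Values that change: bundle.txt, check.gen, east.gen, kernel.gen, merge.gen, pack.gen, shard.gen, stats.gen.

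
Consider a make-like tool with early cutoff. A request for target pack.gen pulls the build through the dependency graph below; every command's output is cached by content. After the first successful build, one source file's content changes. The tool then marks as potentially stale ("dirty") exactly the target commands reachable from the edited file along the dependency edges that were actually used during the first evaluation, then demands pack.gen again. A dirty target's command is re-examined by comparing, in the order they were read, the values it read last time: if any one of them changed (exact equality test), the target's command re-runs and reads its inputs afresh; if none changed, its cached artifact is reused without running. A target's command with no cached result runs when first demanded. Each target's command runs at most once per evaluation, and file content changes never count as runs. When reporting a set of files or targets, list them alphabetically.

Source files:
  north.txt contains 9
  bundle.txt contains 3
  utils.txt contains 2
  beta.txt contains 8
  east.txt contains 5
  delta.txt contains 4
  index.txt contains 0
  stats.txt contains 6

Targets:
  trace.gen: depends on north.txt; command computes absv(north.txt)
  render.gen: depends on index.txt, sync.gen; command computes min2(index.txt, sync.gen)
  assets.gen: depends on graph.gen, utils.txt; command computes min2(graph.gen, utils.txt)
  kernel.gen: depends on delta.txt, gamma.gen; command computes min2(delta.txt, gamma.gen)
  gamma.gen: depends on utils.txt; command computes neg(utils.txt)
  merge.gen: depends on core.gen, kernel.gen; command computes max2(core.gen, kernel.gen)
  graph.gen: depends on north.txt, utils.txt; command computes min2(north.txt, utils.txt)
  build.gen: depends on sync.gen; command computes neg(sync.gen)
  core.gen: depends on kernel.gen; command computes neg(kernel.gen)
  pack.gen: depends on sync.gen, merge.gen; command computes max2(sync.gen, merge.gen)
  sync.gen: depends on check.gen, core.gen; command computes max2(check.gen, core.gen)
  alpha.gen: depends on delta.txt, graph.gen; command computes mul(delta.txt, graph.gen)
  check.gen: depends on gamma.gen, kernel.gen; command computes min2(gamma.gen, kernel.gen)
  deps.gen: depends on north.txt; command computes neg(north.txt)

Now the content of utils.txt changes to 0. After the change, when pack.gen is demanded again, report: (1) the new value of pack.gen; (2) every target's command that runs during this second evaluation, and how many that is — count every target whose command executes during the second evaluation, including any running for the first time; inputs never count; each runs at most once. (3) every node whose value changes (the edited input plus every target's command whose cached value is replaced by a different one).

First demand of the output computes:
  gamma.gen = neg(2) = -2
  kernel.gen = min2(4, -2) = -2
  check.gen = min2(-2, -2) = -2
  core.gen = neg(-2) = 2
  merge.gen = max2(2, -2) = 2
  sync.gen = max2(-2, 2) = 2
  pack.gen = max2(2, 2) = 2

After the edit, cleaning proceeds:
  gamma.gen: a read changed (utils.txt 2->0) — executes, giving 0.
  kernel.gen: a read changed (gamma.gen -2->0) — executes, giving 0.
  check.gen: a read changed (gamma.gen -2->0; kernel.gen -2->0) — executes, giving 0.
  core.gen: a read changed (kernel.gen -2->0) — executes, giving 0.
  merge.gen: a read changed (core.gen 2->0; kernel.gen -2->0) — executes, giving 0.
  sync.gen: a read changed (check.gen -2->0; core.gen 2->0) — executes, giving 0.
  pack.gen: a read changed (sync.gen 2->0; merge.gen 2->0) — executes, giving 0.

Demanding pack.gen again yields 0.
7 target commands run: check.gen, core.gen, gamma.gen, kernel.gen, merge.gen, pack.gen, sync.gen.
The nodes whose values change: check.gen, core.gen, gamma.gen, kernel.gen, merge.gen, pack.gen, sync.gen, utils.txt.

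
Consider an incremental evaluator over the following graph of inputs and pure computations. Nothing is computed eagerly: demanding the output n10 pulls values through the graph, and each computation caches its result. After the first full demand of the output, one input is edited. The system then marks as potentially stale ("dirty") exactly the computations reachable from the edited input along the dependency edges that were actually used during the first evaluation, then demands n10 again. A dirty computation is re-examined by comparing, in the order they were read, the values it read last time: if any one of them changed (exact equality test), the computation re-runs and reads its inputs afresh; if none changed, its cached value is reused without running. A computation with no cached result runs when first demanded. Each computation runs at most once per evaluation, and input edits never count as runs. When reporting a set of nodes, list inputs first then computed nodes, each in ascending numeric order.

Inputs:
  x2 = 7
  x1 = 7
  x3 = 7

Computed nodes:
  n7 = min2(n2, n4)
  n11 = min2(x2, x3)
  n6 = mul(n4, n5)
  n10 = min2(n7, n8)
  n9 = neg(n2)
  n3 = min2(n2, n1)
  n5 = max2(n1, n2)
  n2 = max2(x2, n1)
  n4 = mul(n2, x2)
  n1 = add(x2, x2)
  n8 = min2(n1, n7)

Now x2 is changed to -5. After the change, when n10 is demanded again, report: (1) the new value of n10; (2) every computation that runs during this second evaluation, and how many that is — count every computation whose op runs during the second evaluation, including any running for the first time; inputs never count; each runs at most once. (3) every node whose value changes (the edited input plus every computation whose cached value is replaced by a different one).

Initial pass — values computed on the first demand:
  n1 = add(7, 7) = 14
  n2 = max2(7, 14) = 14
  n4 = mul(14, 7) = 98
  n7 = min2(14, 98) = 14
  n8 = min2(14, 14) = 14
  n10 = min2(14, 14) = 14

Second demand — change propagation:
  n1: re-runs because x2 7->-5; x2 7->-5; new result -10.
  n2: re-runs because x2 7->-5; n1 14->-10; new result -5.
  n4: re-runs because n2 14->-5; x2 7->-5; new result 25.
  n7: re-runs because n2 14->-5; n4 98->25; new result -5.
  n8: re-runs because n1 14->-10; n7 14->-5; new result -10.
  n10: re-runs because n7 14->-5; n8 14->-10; new result -10.

n10 now evaluates to -10.
Run set: n1, n2, n4, n7, n8, n10 (6 run).
Changed values: x2, n1, n2, n4, n7, n8, n10.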